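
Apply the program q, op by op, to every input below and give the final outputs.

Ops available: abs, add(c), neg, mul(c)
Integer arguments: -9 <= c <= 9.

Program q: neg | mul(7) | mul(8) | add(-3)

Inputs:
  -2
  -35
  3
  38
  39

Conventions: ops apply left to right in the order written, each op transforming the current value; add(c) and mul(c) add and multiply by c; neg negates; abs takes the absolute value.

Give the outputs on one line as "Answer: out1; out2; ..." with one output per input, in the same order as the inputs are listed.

109; 1957; -171; -2131; -2187

Execution, op by op:
  -2 -> 2 -> 14 -> 112 -> 109
  -35 -> 35 -> 245 -> 1960 -> 1957
  3 -> -3 -> -21 -> -168 -> -171
  38 -> -38 -> -266 -> -2128 -> -2131
  39 -> -39 -> -273 -> -2184 -> -2187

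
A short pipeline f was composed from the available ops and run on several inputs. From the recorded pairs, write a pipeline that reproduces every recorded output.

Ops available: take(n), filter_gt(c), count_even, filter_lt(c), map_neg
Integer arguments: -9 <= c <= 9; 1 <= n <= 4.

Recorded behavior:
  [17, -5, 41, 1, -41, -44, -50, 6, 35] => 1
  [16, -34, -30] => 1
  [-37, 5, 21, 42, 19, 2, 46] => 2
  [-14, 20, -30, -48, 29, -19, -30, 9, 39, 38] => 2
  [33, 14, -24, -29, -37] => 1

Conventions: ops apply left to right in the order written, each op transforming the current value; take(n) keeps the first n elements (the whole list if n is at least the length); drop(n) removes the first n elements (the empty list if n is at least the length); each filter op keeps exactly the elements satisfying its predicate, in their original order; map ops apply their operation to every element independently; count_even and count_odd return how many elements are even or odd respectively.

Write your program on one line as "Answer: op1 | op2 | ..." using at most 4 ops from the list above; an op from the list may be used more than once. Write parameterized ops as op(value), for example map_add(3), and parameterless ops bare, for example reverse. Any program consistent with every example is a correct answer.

map_neg | filter_lt(-2) | map_neg | count_even

Check, running the answer program on each example:
  [17, -5, 41, 1, -41, -44, -50, 6, 35] -> [-17, 5, -41, -1, 41, 44, 50, -6, -35] -> [-17, -41, -6, -35] -> [17, 41, 6, 35] -> 1
  [16, -34, -30] -> [-16, 34, 30] -> [-16] -> [16] -> 1
  [-37, 5, 21, 42, 19, 2, 46] -> [37, -5, -21, -42, -19, -2, -46] -> [-5, -21, -42, -19, -46] -> [5, 21, 42, 19, 46] -> 2
  [-14, 20, -30, -48, 29, -19, -30, 9, 39, 38] -> [14, -20, 30, 48, -29, 19, 30, -9, -39, -38] -> [-20, -29, -9, -39, -38] -> [20, 29, 9, 39, 38] -> 2
  [33, 14, -24, -29, -37] -> [-33, -14, 24, 29, 37] -> [-33, -14] -> [33, 14] -> 1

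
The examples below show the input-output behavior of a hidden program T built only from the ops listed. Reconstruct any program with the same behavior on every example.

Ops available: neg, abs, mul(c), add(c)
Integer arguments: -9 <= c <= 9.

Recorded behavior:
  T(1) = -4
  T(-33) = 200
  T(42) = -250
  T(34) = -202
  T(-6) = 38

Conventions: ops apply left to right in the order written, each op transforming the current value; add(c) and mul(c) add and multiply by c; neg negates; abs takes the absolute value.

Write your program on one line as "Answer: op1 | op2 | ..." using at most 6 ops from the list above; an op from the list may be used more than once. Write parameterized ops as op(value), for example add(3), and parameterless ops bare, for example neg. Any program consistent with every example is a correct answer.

mul(-6) | add(1) | neg | add(-1) | neg

Check, running the answer program on each example:
  1 -> -6 -> -5 -> 5 -> 4 -> -4
  -33 -> 198 -> 199 -> -199 -> -200 -> 200
  42 -> -252 -> -251 -> 251 -> 250 -> -250
  34 -> -204 -> -203 -> 203 -> 202 -> -202
  -6 -> 36 -> 37 -> -37 -> -38 -> 38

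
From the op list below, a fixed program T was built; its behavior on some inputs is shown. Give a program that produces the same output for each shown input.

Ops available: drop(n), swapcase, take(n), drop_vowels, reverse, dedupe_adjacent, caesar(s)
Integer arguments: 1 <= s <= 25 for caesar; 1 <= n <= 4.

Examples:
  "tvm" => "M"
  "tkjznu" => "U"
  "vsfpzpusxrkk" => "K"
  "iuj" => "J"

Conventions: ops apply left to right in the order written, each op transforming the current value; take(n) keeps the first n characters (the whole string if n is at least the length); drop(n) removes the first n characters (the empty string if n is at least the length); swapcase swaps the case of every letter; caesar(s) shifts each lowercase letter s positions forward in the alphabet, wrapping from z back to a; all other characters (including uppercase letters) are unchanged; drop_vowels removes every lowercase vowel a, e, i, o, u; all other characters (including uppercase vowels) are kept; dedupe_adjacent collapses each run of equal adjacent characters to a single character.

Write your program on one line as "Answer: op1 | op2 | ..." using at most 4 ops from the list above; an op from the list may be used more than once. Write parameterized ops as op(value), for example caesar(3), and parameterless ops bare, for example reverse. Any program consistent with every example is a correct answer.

dedupe_adjacent | swapcase | reverse | take(1)

Check, running the answer program on each example:
  "tvm" -> "tvm" -> "TVM" -> "MVT" -> "M"
  "tkjznu" -> "tkjznu" -> "TKJZNU" -> "UNZJKT" -> "U"
  "vsfpzpusxrkk" -> "vsfpzpusxrk" -> "VSFPZPUSXRK" -> "KRXSUPZPFSV" -> "K"
  "iuj" -> "iuj" -> "IUJ" -> "JUI" -> "J"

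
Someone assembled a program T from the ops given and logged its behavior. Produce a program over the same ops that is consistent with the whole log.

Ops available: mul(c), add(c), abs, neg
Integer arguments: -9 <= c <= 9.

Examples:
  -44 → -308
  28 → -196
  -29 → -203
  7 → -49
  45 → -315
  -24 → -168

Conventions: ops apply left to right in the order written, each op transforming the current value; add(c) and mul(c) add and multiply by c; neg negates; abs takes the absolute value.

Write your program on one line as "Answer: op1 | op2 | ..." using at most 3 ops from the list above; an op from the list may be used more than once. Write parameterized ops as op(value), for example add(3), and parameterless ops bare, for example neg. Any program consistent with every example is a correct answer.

abs | neg | mul(7)

Check, running the answer program on each example:
  -44 -> 44 -> -44 -> -308
  28 -> 28 -> -28 -> -196
  -29 -> 29 -> -29 -> -203
  7 -> 7 -> -7 -> -49
  45 -> 45 -> -45 -> -315
  -24 -> 24 -> -24 -> -168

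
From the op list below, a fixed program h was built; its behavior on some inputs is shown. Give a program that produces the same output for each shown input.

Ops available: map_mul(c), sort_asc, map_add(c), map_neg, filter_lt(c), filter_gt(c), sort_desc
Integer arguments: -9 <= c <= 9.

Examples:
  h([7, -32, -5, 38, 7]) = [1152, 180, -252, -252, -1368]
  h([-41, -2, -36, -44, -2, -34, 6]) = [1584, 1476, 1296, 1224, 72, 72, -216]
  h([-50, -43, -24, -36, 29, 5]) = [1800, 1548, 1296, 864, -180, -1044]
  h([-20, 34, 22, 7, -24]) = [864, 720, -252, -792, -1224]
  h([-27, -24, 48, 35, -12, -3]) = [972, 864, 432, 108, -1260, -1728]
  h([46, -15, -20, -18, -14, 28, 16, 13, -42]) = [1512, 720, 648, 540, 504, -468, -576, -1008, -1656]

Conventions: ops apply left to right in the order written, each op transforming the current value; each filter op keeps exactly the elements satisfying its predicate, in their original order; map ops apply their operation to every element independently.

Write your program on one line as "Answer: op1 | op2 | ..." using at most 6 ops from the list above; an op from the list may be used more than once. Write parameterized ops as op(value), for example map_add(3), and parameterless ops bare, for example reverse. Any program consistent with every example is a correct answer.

sort_asc | map_mul(6) | sort_desc | map_mul(-6) | sort_desc

Check, running the answer program on each example:
  [7, -32, -5, 38, 7] -> [-32, -5, 7, 7, 38] -> [-192, -30, 42, 42, 228] -> [228, 42, 42, -30, -192] -> [-1368, -252, -252, 180, 1152] -> [1152, 180, -252, -252, -1368]
  [-41, -2, -36, -44, -2, -34, 6] -> [-44, -41, -36, -34, -2, -2, 6] -> [-264, -246, -216, -204, -12, -12, 36] -> [36, -12, -12, -204, -216, -246, -264] -> [-216, 72, 72, 1224, 1296, 1476, 1584] -> [1584, 1476, 1296, 1224, 72, 72, -216]
  [-50, -43, -24, -36, 29, 5] -> [-50, -43, -36, -24, 5, 29] -> [-300, -258, -216, -144, 30, 174] -> [174, 30, -144, -216, -258, -300] -> [-1044, -180, 864, 1296, 1548, 1800] -> [1800, 1548, 1296, 864, -180, -1044]
  [-20, 34, 22, 7, -24] -> [-24, -20, 7, 22, 34] -> [-144, -120, 42, 132, 204] -> [204, 132, 42, -120, -144] -> [-1224, -792, -252, 720, 864] -> [864, 720, -252, -792, -1224]
  [-27, -24, 48, 35, -12, -3] -> [-27, -24, -12, -3, 35, 48] -> [-162, -144, -72, -18, 210, 288] -> [288, 210, -18, -72, -144, -162] -> [-1728, -1260, 108, 432, 864, 972] -> [972, 864, 432, 108, -1260, -1728]
  [46, -15, -20, -18, -14, 28, 16, 13, -42] -> [-42, -20, -18, -15, -14, 13, 16, 28, 46] -> [-252, -120, -108, -90, -84, 78, 96, 168, 276] -> [276, 168, 96, 78, -84, -90, -108, -120, -252] -> [-1656, -1008, -576, -468, 504, 540, 648, 720, 1512] -> [1512, 720, 648, 540, 504, -468, -576, -1008, -1656]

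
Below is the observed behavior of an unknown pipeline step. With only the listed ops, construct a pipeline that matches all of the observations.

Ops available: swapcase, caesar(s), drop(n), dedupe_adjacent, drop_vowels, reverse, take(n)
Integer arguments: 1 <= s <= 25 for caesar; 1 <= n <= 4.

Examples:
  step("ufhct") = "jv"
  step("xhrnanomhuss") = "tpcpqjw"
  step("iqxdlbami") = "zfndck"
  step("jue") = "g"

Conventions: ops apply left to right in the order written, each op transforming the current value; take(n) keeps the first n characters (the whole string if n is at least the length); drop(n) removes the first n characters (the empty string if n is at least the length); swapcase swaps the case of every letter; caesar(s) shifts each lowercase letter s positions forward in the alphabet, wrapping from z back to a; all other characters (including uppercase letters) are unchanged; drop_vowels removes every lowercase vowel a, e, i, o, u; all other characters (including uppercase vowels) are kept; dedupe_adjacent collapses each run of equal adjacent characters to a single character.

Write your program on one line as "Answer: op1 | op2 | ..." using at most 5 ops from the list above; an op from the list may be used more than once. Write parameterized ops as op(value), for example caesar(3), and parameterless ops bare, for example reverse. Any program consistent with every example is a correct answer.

caesar(24) | drop(2) | caesar(4) | drop_vowels

Check, running the answer program on each example:
  "ufhct" -> "sdfar" -> "far" -> "jev" -> "jv"
  "xhrnanomhuss" -> "vfplylmkfsqq" -> "plylmkfsqq" -> "tpcpqojwuu" -> "tpcpqjw"
  "iqxdlbami" -> "govbjzykg" -> "vbjzykg" -> "zfndcok" -> "zfndck"
  "jue" -> "hsc" -> "c" -> "g" -> "g"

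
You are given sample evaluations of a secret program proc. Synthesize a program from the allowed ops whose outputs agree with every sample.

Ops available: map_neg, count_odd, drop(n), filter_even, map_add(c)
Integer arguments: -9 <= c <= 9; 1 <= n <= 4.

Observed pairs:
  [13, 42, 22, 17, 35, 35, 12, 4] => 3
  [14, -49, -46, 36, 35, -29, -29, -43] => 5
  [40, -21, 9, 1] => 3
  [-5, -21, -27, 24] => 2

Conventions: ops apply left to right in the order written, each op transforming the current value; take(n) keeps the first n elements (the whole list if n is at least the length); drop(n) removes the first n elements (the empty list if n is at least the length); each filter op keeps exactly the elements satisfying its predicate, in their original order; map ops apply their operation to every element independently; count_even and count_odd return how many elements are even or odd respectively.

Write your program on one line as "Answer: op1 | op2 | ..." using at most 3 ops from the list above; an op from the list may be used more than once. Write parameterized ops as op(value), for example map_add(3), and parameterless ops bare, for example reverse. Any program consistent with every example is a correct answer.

drop(1) | map_add(4) | count_odd

Check, running the answer program on each example:
  [13, 42, 22, 17, 35, 35, 12, 4] -> [42, 22, 17, 35, 35, 12, 4] -> [46, 26, 21, 39, 39, 16, 8] -> 3
  [14, -49, -46, 36, 35, -29, -29, -43] -> [-49, -46, 36, 35, -29, -29, -43] -> [-45, -42, 40, 39, -25, -25, -39] -> 5
  [40, -21, 9, 1] -> [-21, 9, 1] -> [-17, 13, 5] -> 3
  [-5, -21, -27, 24] -> [-21, -27, 24] -> [-17, -23, 28] -> 2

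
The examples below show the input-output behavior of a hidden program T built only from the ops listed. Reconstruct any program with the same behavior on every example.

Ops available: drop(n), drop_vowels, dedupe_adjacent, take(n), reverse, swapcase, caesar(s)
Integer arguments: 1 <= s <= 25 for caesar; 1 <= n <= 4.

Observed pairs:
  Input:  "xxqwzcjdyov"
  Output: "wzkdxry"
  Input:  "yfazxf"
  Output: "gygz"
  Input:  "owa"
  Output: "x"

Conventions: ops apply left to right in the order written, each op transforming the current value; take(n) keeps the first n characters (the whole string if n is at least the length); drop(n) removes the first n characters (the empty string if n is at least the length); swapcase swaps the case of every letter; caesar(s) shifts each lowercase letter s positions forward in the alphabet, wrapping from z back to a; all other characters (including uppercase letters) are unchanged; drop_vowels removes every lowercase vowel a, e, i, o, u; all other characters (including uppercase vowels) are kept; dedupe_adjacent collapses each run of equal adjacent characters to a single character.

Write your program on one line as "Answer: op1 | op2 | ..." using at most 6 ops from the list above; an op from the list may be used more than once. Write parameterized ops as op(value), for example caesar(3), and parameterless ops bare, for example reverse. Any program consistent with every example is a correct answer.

dedupe_adjacent | drop_vowels | reverse | caesar(1) | drop_vowels

Check, running the answer program on each example:
  "xxqwzcjdyov" -> "xqwzcjdyov" -> "xqwzcjdyv" -> "vydjczwqx" -> "wzekdaxry" -> "wzkdxry"
  "yfazxf" -> "yfazxf" -> "yfzxf" -> "fxzfy" -> "gyagz" -> "gygz"
  "owa" -> "owa" -> "w" -> "w" -> "x" -> "x"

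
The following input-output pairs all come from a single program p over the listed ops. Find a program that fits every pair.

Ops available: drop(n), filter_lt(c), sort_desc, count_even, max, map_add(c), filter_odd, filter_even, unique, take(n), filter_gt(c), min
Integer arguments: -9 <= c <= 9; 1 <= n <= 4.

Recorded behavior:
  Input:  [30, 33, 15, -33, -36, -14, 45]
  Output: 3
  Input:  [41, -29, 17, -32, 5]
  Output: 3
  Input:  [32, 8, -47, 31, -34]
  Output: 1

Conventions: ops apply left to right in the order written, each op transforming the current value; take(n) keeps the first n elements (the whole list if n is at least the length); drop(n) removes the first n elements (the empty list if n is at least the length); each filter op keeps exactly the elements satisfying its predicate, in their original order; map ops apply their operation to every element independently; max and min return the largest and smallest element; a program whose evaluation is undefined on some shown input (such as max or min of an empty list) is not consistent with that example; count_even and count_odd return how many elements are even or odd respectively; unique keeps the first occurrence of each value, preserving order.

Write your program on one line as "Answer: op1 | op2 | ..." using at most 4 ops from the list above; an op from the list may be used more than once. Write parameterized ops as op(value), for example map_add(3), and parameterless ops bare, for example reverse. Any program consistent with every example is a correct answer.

sort_desc | map_add(7) | filter_gt(3) | count_even

Check, running the answer program on each example:
  [30, 33, 15, -33, -36, -14, 45] -> [45, 33, 30, 15, -14, -33, -36] -> [52, 40, 37, 22, -7, -26, -29] -> [52, 40, 37, 22] -> 3
  [41, -29, 17, -32, 5] -> [41, 17, 5, -29, -32] -> [48, 24, 12, -22, -25] -> [48, 24, 12] -> 3
  [32, 8, -47, 31, -34] -> [32, 31, 8, -34, -47] -> [39, 38, 15, -27, -40] -> [39, 38, 15] -> 1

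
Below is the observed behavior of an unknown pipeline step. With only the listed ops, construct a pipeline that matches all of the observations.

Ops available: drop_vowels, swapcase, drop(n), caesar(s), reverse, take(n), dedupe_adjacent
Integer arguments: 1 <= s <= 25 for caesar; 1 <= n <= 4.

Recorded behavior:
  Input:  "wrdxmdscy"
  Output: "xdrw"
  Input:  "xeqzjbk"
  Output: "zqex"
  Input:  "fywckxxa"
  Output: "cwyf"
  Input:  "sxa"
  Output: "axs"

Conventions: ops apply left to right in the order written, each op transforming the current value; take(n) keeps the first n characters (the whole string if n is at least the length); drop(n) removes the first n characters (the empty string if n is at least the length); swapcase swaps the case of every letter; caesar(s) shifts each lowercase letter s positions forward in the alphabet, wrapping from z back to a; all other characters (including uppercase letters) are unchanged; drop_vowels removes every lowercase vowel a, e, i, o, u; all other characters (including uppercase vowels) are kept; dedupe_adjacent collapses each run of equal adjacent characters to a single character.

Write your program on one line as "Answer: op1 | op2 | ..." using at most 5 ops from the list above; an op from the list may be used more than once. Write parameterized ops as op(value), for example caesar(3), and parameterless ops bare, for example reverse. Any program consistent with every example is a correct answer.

swapcase | dedupe_adjacent | take(4) | swapcase | reverse

Check, running the answer program on each example:
  "wrdxmdscy" -> "WRDXMDSCY" -> "WRDXMDSCY" -> "WRDX" -> "wrdx" -> "xdrw"
  "xeqzjbk" -> "XEQZJBK" -> "XEQZJBK" -> "XEQZ" -> "xeqz" -> "zqex"
  "fywckxxa" -> "FYWCKXXA" -> "FYWCKXA" -> "FYWC" -> "fywc" -> "cwyf"
  "sxa" -> "SXA" -> "SXA" -> "SXA" -> "sxa" -> "axs"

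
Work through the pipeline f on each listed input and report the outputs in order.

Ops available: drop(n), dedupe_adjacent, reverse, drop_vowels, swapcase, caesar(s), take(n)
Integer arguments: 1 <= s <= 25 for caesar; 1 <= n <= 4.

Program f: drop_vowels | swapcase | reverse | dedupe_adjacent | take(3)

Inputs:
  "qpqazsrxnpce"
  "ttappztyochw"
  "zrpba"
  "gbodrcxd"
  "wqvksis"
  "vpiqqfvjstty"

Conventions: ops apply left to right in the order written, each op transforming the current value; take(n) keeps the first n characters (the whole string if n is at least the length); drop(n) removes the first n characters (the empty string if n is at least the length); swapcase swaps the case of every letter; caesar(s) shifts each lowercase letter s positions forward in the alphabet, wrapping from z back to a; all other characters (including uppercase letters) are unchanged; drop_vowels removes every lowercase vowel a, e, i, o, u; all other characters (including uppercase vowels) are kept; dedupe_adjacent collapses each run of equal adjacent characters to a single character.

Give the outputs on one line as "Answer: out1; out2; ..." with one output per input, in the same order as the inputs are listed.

"CPN"; "WHC"; "BPR"; "DXC"; "SKV"; "YTS"

Execution, op by op:
  "qpqazsrxnpce" -> "qpqzsrxnpc" -> "QPQZSRXNPC" -> "CPNXRSZQPQ" -> "CPNXRSZQPQ" -> "CPN"
  "ttappztyochw" -> "ttppztychw" -> "TTPPZTYCHW" -> "WHCYTZPPTT" -> "WHCYTZPT" -> "WHC"
  "zrpba" -> "zrpb" -> "ZRPB" -> "BPRZ" -> "BPRZ" -> "BPR"
  "gbodrcxd" -> "gbdrcxd" -> "GBDRCXD" -> "DXCRDBG" -> "DXCRDBG" -> "DXC"
  "wqvksis" -> "wqvkss" -> "WQVKSS" -> "SSKVQW" -> "SKVQW" -> "SKV"
  "vpiqqfvjstty" -> "vpqqfvjstty" -> "VPQQFVJSTTY" -> "YTTSJVFQQPV" -> "YTSJVFQPV" -> "YTS"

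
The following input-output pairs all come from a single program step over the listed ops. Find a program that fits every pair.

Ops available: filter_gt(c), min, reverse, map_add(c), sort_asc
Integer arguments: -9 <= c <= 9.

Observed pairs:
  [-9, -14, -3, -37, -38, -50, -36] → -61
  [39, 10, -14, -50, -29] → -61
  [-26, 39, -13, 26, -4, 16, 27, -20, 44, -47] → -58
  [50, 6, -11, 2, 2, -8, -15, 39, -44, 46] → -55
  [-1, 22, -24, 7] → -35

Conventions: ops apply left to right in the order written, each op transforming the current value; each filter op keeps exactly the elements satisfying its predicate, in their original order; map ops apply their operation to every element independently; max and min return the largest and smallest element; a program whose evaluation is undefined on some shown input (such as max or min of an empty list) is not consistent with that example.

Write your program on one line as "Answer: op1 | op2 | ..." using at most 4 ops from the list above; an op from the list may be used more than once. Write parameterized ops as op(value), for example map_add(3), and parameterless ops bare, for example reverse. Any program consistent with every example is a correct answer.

map_add(-6) | sort_asc | map_add(-5) | min

Check, running the answer program on each example:
  [-9, -14, -3, -37, -38, -50, -36] -> [-15, -20, -9, -43, -44, -56, -42] -> [-56, -44, -43, -42, -20, -15, -9] -> [-61, -49, -48, -47, -25, -20, -14] -> -61
  [39, 10, -14, -50, -29] -> [33, 4, -20, -56, -35] -> [-56, -35, -20, 4, 33] -> [-61, -40, -25, -1, 28] -> -61
  [-26, 39, -13, 26, -4, 16, 27, -20, 44, -47] -> [-32, 33, -19, 20, -10, 10, 21, -26, 38, -53] -> [-53, -32, -26, -19, -10, 10, 20, 21, 33, 38] -> [-58, -37, -31, -24, -15, 5, 15, 16, 28, 33] -> -58
  [50, 6, -11, 2, 2, -8, -15, 39, -44, 46] -> [44, 0, -17, -4, -4, -14, -21, 33, -50, 40] -> [-50, -21, -17, -14, -4, -4, 0, 33, 40, 44] -> [-55, -26, -22, -19, -9, -9, -5, 28, 35, 39] -> -55
  [-1, 22, -24, 7] -> [-7, 16, -30, 1] -> [-30, -7, 1, 16] -> [-35, -12, -4, 11] -> -35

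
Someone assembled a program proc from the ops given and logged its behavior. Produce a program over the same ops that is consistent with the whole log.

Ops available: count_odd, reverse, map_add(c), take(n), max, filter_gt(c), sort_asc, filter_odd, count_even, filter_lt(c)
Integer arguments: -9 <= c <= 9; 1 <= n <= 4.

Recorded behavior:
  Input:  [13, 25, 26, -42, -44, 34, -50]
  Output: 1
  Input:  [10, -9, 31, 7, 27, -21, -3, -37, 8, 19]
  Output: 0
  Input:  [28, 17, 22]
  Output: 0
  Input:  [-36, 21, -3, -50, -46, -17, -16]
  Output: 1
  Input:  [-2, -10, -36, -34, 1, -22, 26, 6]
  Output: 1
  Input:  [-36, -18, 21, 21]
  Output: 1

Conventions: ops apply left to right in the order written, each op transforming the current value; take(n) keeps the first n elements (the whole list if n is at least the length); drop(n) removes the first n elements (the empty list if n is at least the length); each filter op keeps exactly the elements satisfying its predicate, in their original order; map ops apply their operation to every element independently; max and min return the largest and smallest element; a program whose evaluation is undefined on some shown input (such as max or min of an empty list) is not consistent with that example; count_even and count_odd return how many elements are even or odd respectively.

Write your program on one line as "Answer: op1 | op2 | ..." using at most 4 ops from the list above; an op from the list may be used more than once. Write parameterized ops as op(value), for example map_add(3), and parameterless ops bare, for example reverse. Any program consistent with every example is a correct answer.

sort_asc | take(1) | count_even

Check, running the answer program on each example:
  [13, 25, 26, -42, -44, 34, -50] -> [-50, -44, -42, 13, 25, 26, 34] -> [-50] -> 1
  [10, -9, 31, 7, 27, -21, -3, -37, 8, 19] -> [-37, -21, -9, -3, 7, 8, 10, 19, 27, 31] -> [-37] -> 0
  [28, 17, 22] -> [17, 22, 28] -> [17] -> 0
  [-36, 21, -3, -50, -46, -17, -16] -> [-50, -46, -36, -17, -16, -3, 21] -> [-50] -> 1
  [-2, -10, -36, -34, 1, -22, 26, 6] -> [-36, -34, -22, -10, -2, 1, 6, 26] -> [-36] -> 1
  [-36, -18, 21, 21] -> [-36, -18, 21, 21] -> [-36] -> 1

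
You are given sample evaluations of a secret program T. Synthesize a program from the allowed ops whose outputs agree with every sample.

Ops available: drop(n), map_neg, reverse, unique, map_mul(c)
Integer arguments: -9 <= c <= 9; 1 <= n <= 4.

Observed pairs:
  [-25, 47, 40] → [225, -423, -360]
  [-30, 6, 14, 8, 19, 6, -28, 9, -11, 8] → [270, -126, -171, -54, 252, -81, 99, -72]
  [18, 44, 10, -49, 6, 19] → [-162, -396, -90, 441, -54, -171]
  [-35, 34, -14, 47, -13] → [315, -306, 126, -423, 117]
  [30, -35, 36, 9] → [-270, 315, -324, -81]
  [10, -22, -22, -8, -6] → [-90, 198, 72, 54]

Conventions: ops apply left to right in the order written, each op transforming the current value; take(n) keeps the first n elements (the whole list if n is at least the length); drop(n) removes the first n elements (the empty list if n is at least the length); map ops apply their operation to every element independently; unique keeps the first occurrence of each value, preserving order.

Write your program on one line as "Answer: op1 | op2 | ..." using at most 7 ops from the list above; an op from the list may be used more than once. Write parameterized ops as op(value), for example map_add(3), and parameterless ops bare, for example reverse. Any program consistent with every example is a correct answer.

map_neg | map_mul(-9) | reverse | unique | reverse | map_neg

Check, running the answer program on each example:
  [-25, 47, 40] -> [25, -47, -40] -> [-225, 423, 360] -> [360, 423, -225] -> [360, 423, -225] -> [-225, 423, 360] -> [225, -423, -360]
  [-30, 6, 14, 8, 19, 6, -28, 9, -11, 8] -> [30, -6, -14, -8, -19, -6, 28, -9, 11, -8] -> [-270, 54, 126, 72, 171, 54, -252, 81, -99, 72] -> [72, -99, 81, -252, 54, 171, 72, 126, 54, -270] -> [72, -99, 81, -252, 54, 171, 126, -270] -> [-270, 126, 171, 54, -252, 81, -99, 72] -> [270, -126, -171, -54, 252, -81, 99, -72]
  [18, 44, 10, -49, 6, 19] -> [-18, -44, -10, 49, -6, -19] -> [162, 396, 90, -441, 54, 171] -> [171, 54, -441, 90, 396, 162] -> [171, 54, -441, 90, 396, 162] -> [162, 396, 90, -441, 54, 171] -> [-162, -396, -90, 441, -54, -171]
  [-35, 34, -14, 47, -13] -> [35, -34, 14, -47, 13] -> [-315, 306, -126, 423, -117] -> [-117, 423, -126, 306, -315] -> [-117, 423, -126, 306, -315] -> [-315, 306, -126, 423, -117] -> [315, -306, 126, -423, 117]
  [30, -35, 36, 9] -> [-30, 35, -36, -9] -> [270, -315, 324, 81] -> [81, 324, -315, 270] -> [81, 324, -315, 270] -> [270, -315, 324, 81] -> [-270, 315, -324, -81]
  [10, -22, -22, -8, -6] -> [-10, 22, 22, 8, 6] -> [90, -198, -198, -72, -54] -> [-54, -72, -198, -198, 90] -> [-54, -72, -198, 90] -> [90, -198, -72, -54] -> [-90, 198, 72, 54]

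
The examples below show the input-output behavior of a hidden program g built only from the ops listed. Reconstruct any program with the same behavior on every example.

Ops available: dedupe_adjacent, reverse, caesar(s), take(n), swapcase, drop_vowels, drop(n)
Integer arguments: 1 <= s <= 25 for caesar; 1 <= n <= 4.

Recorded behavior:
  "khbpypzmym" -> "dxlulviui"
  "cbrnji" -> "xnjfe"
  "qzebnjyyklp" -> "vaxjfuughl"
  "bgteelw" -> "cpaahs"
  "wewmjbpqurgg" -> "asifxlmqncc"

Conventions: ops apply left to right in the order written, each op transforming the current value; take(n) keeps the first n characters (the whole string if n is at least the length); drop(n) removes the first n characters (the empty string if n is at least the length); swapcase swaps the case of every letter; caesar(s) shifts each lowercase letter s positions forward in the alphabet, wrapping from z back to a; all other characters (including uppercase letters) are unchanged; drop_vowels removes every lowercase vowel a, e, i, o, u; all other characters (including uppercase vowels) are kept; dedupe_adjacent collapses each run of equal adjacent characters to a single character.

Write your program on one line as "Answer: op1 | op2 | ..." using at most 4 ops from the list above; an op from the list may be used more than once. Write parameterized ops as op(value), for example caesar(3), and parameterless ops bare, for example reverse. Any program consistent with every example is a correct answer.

swapcase | drop(1) | swapcase | caesar(22)

Check, running the answer program on each example:
  "khbpypzmym" -> "KHBPYPZMYM" -> "HBPYPZMYM" -> "hbpypzmym" -> "dxlulviui"
  "cbrnji" -> "CBRNJI" -> "BRNJI" -> "brnji" -> "xnjfe"
  "qzebnjyyklp" -> "QZEBNJYYKLP" -> "ZEBNJYYKLP" -> "zebnjyyklp" -> "vaxjfuughl"
  "bgteelw" -> "BGTEELW" -> "GTEELW" -> "gteelw" -> "cpaahs"
  "wewmjbpqurgg" -> "WEWMJBPQURGG" -> "EWMJBPQURGG" -> "ewmjbpqurgg" -> "asifxlmqncc"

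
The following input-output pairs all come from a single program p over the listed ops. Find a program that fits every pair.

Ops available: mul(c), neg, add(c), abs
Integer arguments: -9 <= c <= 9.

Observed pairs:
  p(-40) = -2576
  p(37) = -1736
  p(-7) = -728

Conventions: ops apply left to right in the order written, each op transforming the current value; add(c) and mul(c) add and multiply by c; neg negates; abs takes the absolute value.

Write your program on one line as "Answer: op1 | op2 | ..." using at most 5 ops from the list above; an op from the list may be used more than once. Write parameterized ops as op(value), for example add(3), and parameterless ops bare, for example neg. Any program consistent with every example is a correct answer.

add(-6) | mul(8) | neg | abs | mul(-7)

Check, running the answer program on each example:
  -40 -> -46 -> -368 -> 368 -> 368 -> -2576
  37 -> 31 -> 248 -> -248 -> 248 -> -1736
  -7 -> -13 -> -104 -> 104 -> 104 -> -728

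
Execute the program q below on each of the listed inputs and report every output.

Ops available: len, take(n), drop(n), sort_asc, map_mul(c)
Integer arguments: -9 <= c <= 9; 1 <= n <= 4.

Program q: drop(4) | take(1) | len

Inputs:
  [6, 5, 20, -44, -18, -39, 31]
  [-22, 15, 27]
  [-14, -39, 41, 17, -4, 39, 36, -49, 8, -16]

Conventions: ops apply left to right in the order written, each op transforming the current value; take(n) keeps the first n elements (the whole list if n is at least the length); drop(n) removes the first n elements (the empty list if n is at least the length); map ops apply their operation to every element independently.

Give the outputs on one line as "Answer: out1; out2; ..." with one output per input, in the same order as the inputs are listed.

Execution, op by op:
  [6, 5, 20, -44, -18, -39, 31] -> [-18, -39, 31] -> [-18] -> 1
  [-22, 15, 27] -> [] -> [] -> 0
  [-14, -39, 41, 17, -4, 39, 36, -49, 8, -16] -> [-4, 39, 36, -49, 8, -16] -> [-4] -> 1

1; 0; 1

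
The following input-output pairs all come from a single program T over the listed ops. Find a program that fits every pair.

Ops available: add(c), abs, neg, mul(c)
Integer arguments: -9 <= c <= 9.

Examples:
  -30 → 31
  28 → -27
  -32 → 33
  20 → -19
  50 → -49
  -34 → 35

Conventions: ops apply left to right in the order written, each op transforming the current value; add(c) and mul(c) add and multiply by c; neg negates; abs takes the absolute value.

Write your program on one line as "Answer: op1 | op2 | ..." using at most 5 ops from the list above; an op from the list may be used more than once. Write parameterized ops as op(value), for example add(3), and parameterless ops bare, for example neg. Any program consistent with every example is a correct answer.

add(7) | add(-9) | neg | add(-8) | add(7)

Check, running the answer program on each example:
  -30 -> -23 -> -32 -> 32 -> 24 -> 31
  28 -> 35 -> 26 -> -26 -> -34 -> -27
  -32 -> -25 -> -34 -> 34 -> 26 -> 33
  20 -> 27 -> 18 -> -18 -> -26 -> -19
  50 -> 57 -> 48 -> -48 -> -56 -> -49
  -34 -> -27 -> -36 -> 36 -> 28 -> 35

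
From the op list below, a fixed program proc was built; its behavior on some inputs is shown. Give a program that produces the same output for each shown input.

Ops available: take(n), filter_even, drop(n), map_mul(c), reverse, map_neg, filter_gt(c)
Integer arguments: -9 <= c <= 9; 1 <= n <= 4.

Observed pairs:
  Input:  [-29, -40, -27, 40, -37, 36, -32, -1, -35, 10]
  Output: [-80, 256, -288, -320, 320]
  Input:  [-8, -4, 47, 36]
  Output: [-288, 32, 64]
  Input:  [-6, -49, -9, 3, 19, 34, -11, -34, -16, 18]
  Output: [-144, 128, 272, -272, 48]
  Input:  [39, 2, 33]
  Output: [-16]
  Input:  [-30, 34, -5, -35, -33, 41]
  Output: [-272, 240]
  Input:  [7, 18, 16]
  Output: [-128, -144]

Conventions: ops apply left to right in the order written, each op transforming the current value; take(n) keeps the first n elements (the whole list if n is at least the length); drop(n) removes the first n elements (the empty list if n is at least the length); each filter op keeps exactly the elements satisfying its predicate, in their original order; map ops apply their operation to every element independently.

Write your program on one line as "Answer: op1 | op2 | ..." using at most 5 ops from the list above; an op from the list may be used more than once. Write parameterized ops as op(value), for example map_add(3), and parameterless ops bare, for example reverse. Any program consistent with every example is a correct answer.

filter_even | map_mul(8) | reverse | map_neg

Check, running the answer program on each example:
  [-29, -40, -27, 40, -37, 36, -32, -1, -35, 10] -> [-40, 40, 36, -32, 10] -> [-320, 320, 288, -256, 80] -> [80, -256, 288, 320, -320] -> [-80, 256, -288, -320, 320]
  [-8, -4, 47, 36] -> [-8, -4, 36] -> [-64, -32, 288] -> [288, -32, -64] -> [-288, 32, 64]
  [-6, -49, -9, 3, 19, 34, -11, -34, -16, 18] -> [-6, 34, -34, -16, 18] -> [-48, 272, -272, -128, 144] -> [144, -128, -272, 272, -48] -> [-144, 128, 272, -272, 48]
  [39, 2, 33] -> [2] -> [16] -> [16] -> [-16]
  [-30, 34, -5, -35, -33, 41] -> [-30, 34] -> [-240, 272] -> [272, -240] -> [-272, 240]
  [7, 18, 16] -> [18, 16] -> [144, 128] -> [128, 144] -> [-128, -144]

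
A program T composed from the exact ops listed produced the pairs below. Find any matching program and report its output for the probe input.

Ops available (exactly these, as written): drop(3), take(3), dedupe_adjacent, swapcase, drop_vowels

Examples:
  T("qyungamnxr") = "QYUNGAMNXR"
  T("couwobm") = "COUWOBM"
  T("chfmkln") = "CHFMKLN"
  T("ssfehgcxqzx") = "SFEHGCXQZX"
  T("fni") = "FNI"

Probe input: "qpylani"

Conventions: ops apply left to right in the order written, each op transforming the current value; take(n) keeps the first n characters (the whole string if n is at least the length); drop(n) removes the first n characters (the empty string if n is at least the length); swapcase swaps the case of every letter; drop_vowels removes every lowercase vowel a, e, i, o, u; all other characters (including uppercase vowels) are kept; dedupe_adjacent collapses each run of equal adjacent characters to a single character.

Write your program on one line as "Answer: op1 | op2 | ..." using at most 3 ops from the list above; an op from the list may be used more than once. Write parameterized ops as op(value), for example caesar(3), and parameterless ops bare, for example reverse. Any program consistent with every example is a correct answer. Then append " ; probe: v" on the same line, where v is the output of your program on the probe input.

swapcase | dedupe_adjacent ; probe: "QPYLANI"

Check, running the answer program on each example:
  "qyungamnxr" -> "QYUNGAMNXR" -> "QYUNGAMNXR"
  "couwobm" -> "COUWOBM" -> "COUWOBM"
  "chfmkln" -> "CHFMKLN" -> "CHFMKLN"
  "ssfehgcxqzx" -> "SSFEHGCXQZX" -> "SFEHGCXQZX"
  "fni" -> "FNI" -> "FNI"
  probe: "qpylani" -> "QPYLANI" -> "QPYLANI"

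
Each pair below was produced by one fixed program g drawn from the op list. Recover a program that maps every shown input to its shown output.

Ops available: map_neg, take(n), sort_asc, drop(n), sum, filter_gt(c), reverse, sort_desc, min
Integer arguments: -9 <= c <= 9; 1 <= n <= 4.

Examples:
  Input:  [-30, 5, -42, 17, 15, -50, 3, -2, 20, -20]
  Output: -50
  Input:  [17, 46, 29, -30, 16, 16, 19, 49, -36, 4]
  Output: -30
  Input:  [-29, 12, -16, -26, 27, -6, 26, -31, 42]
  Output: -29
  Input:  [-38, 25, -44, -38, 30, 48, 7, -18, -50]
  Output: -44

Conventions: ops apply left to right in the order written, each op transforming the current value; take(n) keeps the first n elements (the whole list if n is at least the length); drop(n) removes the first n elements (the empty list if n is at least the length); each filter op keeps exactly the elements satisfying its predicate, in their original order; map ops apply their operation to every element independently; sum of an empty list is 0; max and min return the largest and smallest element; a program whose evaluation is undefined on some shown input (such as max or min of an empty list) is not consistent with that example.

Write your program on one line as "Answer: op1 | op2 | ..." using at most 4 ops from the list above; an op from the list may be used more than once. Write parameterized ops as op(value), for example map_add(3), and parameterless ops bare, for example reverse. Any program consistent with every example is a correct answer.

reverse | drop(4) | min

Check, running the answer program on each example:
  [-30, 5, -42, 17, 15, -50, 3, -2, 20, -20] -> [-20, 20, -2, 3, -50, 15, 17, -42, 5, -30] -> [-50, 15, 17, -42, 5, -30] -> -50
  [17, 46, 29, -30, 16, 16, 19, 49, -36, 4] -> [4, -36, 49, 19, 16, 16, -30, 29, 46, 17] -> [16, 16, -30, 29, 46, 17] -> -30
  [-29, 12, -16, -26, 27, -6, 26, -31, 42] -> [42, -31, 26, -6, 27, -26, -16, 12, -29] -> [27, -26, -16, 12, -29] -> -29
  [-38, 25, -44, -38, 30, 48, 7, -18, -50] -> [-50, -18, 7, 48, 30, -38, -44, 25, -38] -> [30, -38, -44, 25, -38] -> -44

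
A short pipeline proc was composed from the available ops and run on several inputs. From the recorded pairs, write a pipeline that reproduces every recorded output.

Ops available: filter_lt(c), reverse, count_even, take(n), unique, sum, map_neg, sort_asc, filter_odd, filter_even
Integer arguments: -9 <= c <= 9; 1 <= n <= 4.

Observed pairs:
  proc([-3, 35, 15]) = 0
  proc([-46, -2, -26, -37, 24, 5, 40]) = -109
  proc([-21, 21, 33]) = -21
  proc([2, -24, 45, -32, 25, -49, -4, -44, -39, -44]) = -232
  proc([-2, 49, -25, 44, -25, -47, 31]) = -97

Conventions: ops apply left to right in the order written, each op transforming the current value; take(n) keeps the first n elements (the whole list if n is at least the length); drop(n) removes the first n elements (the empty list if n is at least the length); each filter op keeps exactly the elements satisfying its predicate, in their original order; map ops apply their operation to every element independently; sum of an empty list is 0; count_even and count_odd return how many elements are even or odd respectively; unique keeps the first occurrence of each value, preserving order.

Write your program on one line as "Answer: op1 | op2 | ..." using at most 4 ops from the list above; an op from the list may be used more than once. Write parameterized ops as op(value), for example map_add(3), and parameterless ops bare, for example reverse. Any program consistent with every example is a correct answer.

filter_lt(-6) | sort_asc | sum

Check, running the answer program on each example:
  [-3, 35, 15] -> [] -> [] -> 0
  [-46, -2, -26, -37, 24, 5, 40] -> [-46, -26, -37] -> [-46, -37, -26] -> -109
  [-21, 21, 33] -> [-21] -> [-21] -> -21
  [2, -24, 45, -32, 25, -49, -4, -44, -39, -44] -> [-24, -32, -49, -44, -39, -44] -> [-49, -44, -44, -39, -32, -24] -> -232
  [-2, 49, -25, 44, -25, -47, 31] -> [-25, -25, -47] -> [-47, -25, -25] -> -97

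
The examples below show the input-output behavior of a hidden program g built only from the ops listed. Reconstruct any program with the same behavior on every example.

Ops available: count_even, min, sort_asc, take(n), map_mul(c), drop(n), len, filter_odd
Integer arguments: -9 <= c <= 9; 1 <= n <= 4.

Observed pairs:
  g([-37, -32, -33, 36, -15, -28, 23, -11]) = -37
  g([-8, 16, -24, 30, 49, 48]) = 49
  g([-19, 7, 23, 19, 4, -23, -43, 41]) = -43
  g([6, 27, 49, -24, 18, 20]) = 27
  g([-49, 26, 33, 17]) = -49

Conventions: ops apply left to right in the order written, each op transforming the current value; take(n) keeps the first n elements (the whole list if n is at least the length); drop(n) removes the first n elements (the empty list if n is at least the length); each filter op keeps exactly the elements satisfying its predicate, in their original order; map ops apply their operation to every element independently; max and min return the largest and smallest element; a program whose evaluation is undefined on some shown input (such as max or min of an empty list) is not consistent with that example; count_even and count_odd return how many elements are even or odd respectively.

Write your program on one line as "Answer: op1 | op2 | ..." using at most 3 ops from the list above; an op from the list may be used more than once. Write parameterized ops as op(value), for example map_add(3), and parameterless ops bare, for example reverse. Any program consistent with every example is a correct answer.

sort_asc | filter_odd | min

Check, running the answer program on each example:
  [-37, -32, -33, 36, -15, -28, 23, -11] -> [-37, -33, -32, -28, -15, -11, 23, 36] -> [-37, -33, -15, -11, 23] -> -37
  [-8, 16, -24, 30, 49, 48] -> [-24, -8, 16, 30, 48, 49] -> [49] -> 49
  [-19, 7, 23, 19, 4, -23, -43, 41] -> [-43, -23, -19, 4, 7, 19, 23, 41] -> [-43, -23, -19, 7, 19, 23, 41] -> -43
  [6, 27, 49, -24, 18, 20] -> [-24, 6, 18, 20, 27, 49] -> [27, 49] -> 27
  [-49, 26, 33, 17] -> [-49, 17, 26, 33] -> [-49, 17, 33] -> -49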